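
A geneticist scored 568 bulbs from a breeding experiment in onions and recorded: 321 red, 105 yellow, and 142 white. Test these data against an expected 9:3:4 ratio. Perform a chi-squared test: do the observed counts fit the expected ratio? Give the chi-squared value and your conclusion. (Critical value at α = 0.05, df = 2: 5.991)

0.028; consistent

The 9:3:4 ratio has 16 parts, so with N = 568 the expected counts are:
  red: 568 × 9/16 = 319.5
  yellow: 568 × 3/16 = 106.5
  white: 568 × 4/16 = 142
χ² = Σ (O − E)² / E
  red: (321 − 319.5)² / 319.5 = 0.0070
  yellow: (105 − 106.5)² / 106.5 = 0.0211
  white: (142 − 142)² / 142 = 0.0000
χ² = 0.0070 + 0.0211 + 0.0000 = 0.0281 ≈ 0.028
Degrees of freedom = 3 − 1 = 2; critical value at α = 0.05 is 5.991.
Since 0.028 < 5.991, we fail to reject the null hypothesis — the data are consistent with the 9:3:4 ratio.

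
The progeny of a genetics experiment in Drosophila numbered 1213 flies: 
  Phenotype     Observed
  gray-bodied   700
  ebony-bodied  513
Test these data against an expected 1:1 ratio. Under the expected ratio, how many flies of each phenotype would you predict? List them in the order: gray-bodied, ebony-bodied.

606.5, 606.5

Total ratio parts = 2. Expected numbers out of 1213:
  gray-bodied: 1213 × 1/2 = 606.5
  ebony-bodied: 1213 × 1/2 = 606.5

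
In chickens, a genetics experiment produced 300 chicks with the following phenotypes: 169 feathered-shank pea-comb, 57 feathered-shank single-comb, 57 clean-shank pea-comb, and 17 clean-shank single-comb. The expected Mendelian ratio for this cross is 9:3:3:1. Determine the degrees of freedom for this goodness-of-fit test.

3

A goodness-of-fit test with 4 phenotype classes has df = 4 − 1 = 3.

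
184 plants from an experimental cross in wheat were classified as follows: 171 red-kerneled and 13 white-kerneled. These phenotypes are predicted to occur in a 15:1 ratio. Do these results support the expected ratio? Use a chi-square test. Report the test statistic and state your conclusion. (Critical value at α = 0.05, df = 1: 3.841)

The 15:1 ratio has 16 parts, so with N = 184 the expected counts are:
  red-kerneled: 184 × 15/16 = 172.5
  white-kerneled: 184 × 1/16 = 11.5
χ² = Σ (O − E)² / E
  red-kerneled: (171 − 172.5)² / 172.5 = 0.0130
  white-kerneled: (13 − 11.5)² / 11.5 = 0.1957
χ² = 0.0130 + 0.1957 = 0.2087 ≈ 0.209
Degrees of freedom = 2 − 1 = 1; critical value at α = 0.05 is 3.841.
Since 0.209 < 3.841, we fail to reject the null hypothesis — the data are consistent with the 15:1 ratio.

0.209; consistent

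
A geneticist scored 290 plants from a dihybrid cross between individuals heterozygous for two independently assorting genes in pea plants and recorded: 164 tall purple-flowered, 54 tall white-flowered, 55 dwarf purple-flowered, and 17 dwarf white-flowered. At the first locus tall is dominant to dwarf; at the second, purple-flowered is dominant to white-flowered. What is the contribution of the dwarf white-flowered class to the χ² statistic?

0.070

A dihybrid F₂ with independent assortment and complete dominance at both loci gives a 9:3:3:1 phenotypic ratio.
The 9:3:3:1 ratio has 16 parts, so with N = 290 the expected counts are:
  tall purple-flowered: 290 × 9/16 = 163.125
  tall white-flowered: 290 × 3/16 = 54.375
  dwarf purple-flowered: 290 × 3/16 = 54.375
  dwarf white-flowered: 290 × 1/16 = 18.125
Contribution of dwarf white-flowered: (17 − 18.125)² / 18.125 = 0.0698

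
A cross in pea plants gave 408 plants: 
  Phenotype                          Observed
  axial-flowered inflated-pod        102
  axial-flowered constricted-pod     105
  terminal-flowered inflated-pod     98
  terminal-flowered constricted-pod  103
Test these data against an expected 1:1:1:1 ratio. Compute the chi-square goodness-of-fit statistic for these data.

0.255

Total ratio parts = 4. Expected numbers out of 408:
  axial-flowered inflated-pod: 408 × 1/4 = 102
  axial-flowered constricted-pod: 408 × 1/4 = 102
  terminal-flowered inflated-pod: 408 × 1/4 = 102
  terminal-flowered constricted-pod: 408 × 1/4 = 102
χ² = Σ (O − E)² / E
  axial-flowered inflated-pod: (102 − 102)² / 102 = 0.0000
  axial-flowered constricted-pod: (105 − 102)² / 102 = 0.0882
  terminal-flowered inflated-pod: (98 − 102)² / 102 = 0.1569
  terminal-flowered constricted-pod: (103 − 102)² / 102 = 0.0098
χ² = 0.0000 + 0.0882 + 0.1569 + 0.0098 = 0.2549 ≈ 0.255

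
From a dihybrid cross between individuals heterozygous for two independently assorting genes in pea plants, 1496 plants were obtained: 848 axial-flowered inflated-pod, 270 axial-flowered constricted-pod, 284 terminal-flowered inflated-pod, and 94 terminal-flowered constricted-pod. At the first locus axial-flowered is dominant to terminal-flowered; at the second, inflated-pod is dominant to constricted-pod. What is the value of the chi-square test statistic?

0.490

A dihybrid F₂ with independent assortment and complete dominance at both loci gives a 9:3:3:1 phenotypic ratio.
The 9:3:3:1 ratio has 16 parts, so with N = 1496 the expected counts are:
  axial-flowered inflated-pod: 1496 × 9/16 = 841.5
  axial-flowered constricted-pod: 1496 × 3/16 = 280.5
  terminal-flowered inflated-pod: 1496 × 3/16 = 280.5
  terminal-flowered constricted-pod: 1496 × 1/16 = 93.5
χ² = Σ (O − E)² / E
  axial-flowered inflated-pod: (848 − 841.5)² / 841.5 = 0.0502
  axial-flowered constricted-pod: (270 − 280.5)² / 280.5 = 0.3930
  terminal-flowered inflated-pod: (284 − 280.5)² / 280.5 = 0.0437
  terminal-flowered constricted-pod: (94 − 93.5)² / 93.5 = 0.0027
χ² = 0.0502 + 0.3930 + 0.0437 + 0.0027 = 0.4896 ≈ 0.490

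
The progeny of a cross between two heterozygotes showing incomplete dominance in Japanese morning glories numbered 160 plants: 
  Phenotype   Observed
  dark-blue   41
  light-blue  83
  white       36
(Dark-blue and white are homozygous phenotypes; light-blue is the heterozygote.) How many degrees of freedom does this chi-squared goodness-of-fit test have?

With incomplete dominance, a heterozygote × heterozygote cross gives a 1:2:1 phenotypic ratio.
A goodness-of-fit test with 3 phenotype classes has df = 3 − 1 = 2.

2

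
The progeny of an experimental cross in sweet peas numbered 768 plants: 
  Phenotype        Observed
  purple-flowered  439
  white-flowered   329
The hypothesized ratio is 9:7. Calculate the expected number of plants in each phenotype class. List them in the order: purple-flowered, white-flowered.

432, 336

Total ratio parts = 16. Expected numbers out of 768:
  purple-flowered: 768 × 9/16 = 432
  white-flowered: 768 × 7/16 = 336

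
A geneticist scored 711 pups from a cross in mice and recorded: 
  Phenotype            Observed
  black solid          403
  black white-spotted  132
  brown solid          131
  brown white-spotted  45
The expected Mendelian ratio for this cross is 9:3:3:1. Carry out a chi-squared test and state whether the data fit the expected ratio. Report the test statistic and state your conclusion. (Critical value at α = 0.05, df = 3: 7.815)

The 9:3:3:1 ratio has 16 parts, so with N = 711 the expected counts are:
  black solid: 711 × 9/16 = 399.9375
  black white-spotted: 711 × 3/16 = 133.3125
  brown solid: 711 × 3/16 = 133.3125
  brown white-spotted: 711 × 1/16 = 44.4375
χ² = Σ (O − E)² / E
  black solid: (403 − 399.9375)² / 399.9375 = 0.0235
  black white-spotted: (132 − 133.3125)² / 133.3125 = 0.0129
  brown solid: (131 − 133.3125)² / 133.3125 = 0.0401
  brown white-spotted: (45 − 44.4375)² / 44.4375 = 0.0071
χ² = 0.0235 + 0.0129 + 0.0401 + 0.0071 = 0.0836 ≈ 0.084
Degrees of freedom = 4 − 1 = 3; critical value at α = 0.05 is 7.815.
Since 0.084 < 7.815, we fail to reject the null hypothesis — the data are consistent with the 9:3:3:1 ratio.

0.084; consistent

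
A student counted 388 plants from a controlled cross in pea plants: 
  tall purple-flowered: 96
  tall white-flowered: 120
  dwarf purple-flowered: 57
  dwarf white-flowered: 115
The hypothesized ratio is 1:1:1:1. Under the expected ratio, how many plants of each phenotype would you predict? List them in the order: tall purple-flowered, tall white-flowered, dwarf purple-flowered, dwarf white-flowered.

97, 97, 97, 97

Total ratio parts = 4. Expected numbers out of 388:
  tall purple-flowered: 388 × 1/4 = 97
  tall white-flowered: 388 × 1/4 = 97
  dwarf purple-flowered: 388 × 1/4 = 97
  dwarf white-flowered: 388 × 1/4 = 97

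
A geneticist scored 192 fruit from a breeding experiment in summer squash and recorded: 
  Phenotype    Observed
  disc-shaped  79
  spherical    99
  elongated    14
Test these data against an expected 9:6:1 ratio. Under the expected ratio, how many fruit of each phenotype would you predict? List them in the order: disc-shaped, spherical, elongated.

108, 72, 12

Total ratio parts = 16. Expected numbers out of 192:
  disc-shaped: 192 × 9/16 = 108
  spherical: 192 × 6/16 = 72
  elongated: 192 × 1/16 = 12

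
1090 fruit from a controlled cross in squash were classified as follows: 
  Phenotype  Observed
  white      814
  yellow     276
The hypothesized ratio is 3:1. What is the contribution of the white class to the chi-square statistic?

0.015

Under the 3:1 hypothesis (Σ ratio = 4, N = 1090):
  white: 1090 × 3/4 = 817.5
  yellow: 1090 × 1/4 = 272.5
Contribution of white: (814 − 817.5)² / 817.5 = 0.0150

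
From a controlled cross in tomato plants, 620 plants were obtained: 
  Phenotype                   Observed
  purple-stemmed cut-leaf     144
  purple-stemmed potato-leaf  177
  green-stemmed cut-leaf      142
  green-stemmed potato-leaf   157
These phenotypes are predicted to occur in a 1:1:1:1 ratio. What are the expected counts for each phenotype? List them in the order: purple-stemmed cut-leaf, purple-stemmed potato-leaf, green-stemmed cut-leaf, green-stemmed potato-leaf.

155, 155, 155, 155

Under the 1:1:1:1 hypothesis (Σ ratio = 4, N = 620):
  purple-stemmed cut-leaf: 620 × 1/4 = 155
  purple-stemmed potato-leaf: 620 × 1/4 = 155
  green-stemmed cut-leaf: 620 × 1/4 = 155
  green-stemmed potato-leaf: 620 × 1/4 = 155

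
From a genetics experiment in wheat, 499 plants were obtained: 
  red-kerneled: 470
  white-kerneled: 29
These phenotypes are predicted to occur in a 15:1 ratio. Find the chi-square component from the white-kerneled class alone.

0.153

Total ratio parts = 16. Expected numbers out of 499:
  red-kerneled: 499 × 15/16 = 467.8125
  white-kerneled: 499 × 1/16 = 31.1875
Contribution of white-kerneled: (29 − 31.1875)² / 31.1875 = 0.1534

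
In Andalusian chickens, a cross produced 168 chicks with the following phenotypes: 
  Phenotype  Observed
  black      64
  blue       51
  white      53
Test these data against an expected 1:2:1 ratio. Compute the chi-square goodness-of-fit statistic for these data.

Expected counts for N = 168 under a 1:2:1 ratio (total parts = 4):
  black: 168 × 1/4 = 42
  blue: 168 × 2/4 = 84
  white: 168 × 1/4 = 42
χ² = Σ (O − E)² / E
  black: (64 − 42)² / 42 = 11.5238
  blue: (51 − 84)² / 84 = 12.9643
  white: (53 − 42)² / 42 = 2.8810
χ² = 11.5238 + 12.9643 + 2.8810 = 27.3691 ≈ 27.369

27.369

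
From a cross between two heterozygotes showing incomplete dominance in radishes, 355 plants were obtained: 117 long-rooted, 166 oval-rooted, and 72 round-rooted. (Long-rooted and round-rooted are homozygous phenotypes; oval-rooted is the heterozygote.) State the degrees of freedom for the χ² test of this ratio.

2

With incomplete dominance, a heterozygote × heterozygote cross gives a 1:2:1 phenotypic ratio.
A goodness-of-fit test with 3 phenotype classes has df = 3 − 1 = 2.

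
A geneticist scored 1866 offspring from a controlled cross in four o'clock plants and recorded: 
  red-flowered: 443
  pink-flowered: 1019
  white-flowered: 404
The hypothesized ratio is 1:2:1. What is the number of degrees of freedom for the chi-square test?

2

A goodness-of-fit test with 3 phenotype classes has df = 3 − 1 = 2.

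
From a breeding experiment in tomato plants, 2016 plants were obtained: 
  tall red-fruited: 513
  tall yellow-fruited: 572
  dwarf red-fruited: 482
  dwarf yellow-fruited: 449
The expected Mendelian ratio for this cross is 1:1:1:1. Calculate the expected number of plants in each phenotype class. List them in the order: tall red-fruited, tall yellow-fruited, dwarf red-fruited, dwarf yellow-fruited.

Expected counts for N = 2016 under a 1:1:1:1 ratio (total parts = 4):
  tall red-fruited: 2016 × 1/4 = 504
  tall yellow-fruited: 2016 × 1/4 = 504
  dwarf red-fruited: 2016 × 1/4 = 504
  dwarf yellow-fruited: 2016 × 1/4 = 504

504, 504, 504, 504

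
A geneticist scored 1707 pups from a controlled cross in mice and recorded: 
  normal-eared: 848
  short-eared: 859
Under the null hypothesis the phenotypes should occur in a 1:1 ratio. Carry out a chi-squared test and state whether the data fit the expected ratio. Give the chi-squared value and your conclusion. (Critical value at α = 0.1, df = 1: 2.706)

Expected counts for N = 1707 under a 1:1 ratio (total parts = 2):
  normal-eared: 1707 × 1/2 = 853.5
  short-eared: 1707 × 1/2 = 853.5
χ² = Σ (O − E)² / E
  normal-eared: (848 − 853.5)² / 853.5 = 0.0354
  short-eared: (859 − 853.5)² / 853.5 = 0.0354
χ² = 0.0354 + 0.0354 = 0.0708 ≈ 0.071
Degrees of freedom = 2 − 1 = 1; critical value at α = 0.1 is 2.706.
Since 0.071 < 2.706, we fail to reject the null hypothesis — the data are consistent with the 1:1 ratio.

0.071; consistent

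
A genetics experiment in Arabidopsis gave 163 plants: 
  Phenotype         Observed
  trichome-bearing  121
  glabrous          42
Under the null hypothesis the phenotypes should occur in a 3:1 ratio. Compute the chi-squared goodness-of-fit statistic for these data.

The 3:1 ratio has 4 parts, so with N = 163 the expected counts are:
  trichome-bearing: 163 × 3/4 = 122.25
  glabrous: 163 × 1/4 = 40.75
χ² = Σ (O − E)² / E
  trichome-bearing: (121 − 122.25)² / 122.25 = 0.0128
  glabrous: (42 − 40.75)² / 40.75 = 0.0383
χ² = 0.0128 + 0.0383 = 0.0511 ≈ 0.051

0.051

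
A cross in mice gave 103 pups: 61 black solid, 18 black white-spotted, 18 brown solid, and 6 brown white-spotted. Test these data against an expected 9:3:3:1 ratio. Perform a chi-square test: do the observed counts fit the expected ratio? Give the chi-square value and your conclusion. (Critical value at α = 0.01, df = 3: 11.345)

0.370; consistent

Under the 9:3:3:1 hypothesis (Σ ratio = 16, N = 103):
  black solid: 103 × 9/16 = 57.9375
  black white-spotted: 103 × 3/16 = 19.3125
  brown solid: 103 × 3/16 = 19.3125
  brown white-spotted: 103 × 1/16 = 6.4375
χ² = Σ (O − E)² / E
  black solid: (61 − 57.9375)² / 57.9375 = 0.1619
  black white-spotted: (18 − 19.3125)² / 19.3125 = 0.0892
  brown solid: (18 − 19.3125)² / 19.3125 = 0.0892
  brown white-spotted: (6 − 6.4375)² / 6.4375 = 0.0297
χ² = 0.1619 + 0.0892 + 0.0892 + 0.0297 = 0.370
Degrees of freedom = 4 − 1 = 3; critical value at α = 0.01 is 11.345.
Since 0.370 < 11.345, we fail to reject the null hypothesis — the data are consistent with the 9:3:3:1 ratio.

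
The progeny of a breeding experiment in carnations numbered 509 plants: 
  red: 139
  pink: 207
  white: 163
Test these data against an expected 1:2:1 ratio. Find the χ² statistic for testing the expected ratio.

Under the 1:2:1 hypothesis (Σ ratio = 4, N = 509):
  red: 509 × 1/4 = 127.25
  pink: 509 × 2/4 = 254.5
  white: 509 × 1/4 = 127.25
χ² = Σ (O − E)² / E
  red: (139 − 127.25)² / 127.25 = 1.0850
  pink: (207 − 254.5)² / 254.5 = 8.8654
  white: (163 − 127.25)² / 127.25 = 10.0437
χ² = 1.0850 + 8.8654 + 10.0437 = 19.9941 ≈ 19.994

19.994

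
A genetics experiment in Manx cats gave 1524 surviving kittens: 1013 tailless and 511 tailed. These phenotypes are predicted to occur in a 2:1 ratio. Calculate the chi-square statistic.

The 2:1 ratio has 3 parts, so with N = 1524 the expected counts are:
  tailless: 1524 × 2/3 = 1016
  tailed: 1524 × 1/3 = 508
χ² = Σ (O − E)² / E
  tailless: (1013 − 1016)² / 1016 = 0.0089
  tailed: (511 − 508)² / 508 = 0.0177
χ² = 0.0089 + 0.0177 = 0.0266 ≈ 0.027

0.027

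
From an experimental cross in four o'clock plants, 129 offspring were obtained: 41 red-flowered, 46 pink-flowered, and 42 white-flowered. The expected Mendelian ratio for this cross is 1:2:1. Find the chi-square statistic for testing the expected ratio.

The 1:2:1 ratio has 4 parts, so with N = 129 the expected counts are:
  red-flowered: 129 × 1/4 = 32.25
  pink-flowered: 129 × 2/4 = 64.5
  white-flowered: 129 × 1/4 = 32.25
χ² = Σ (O − E)² / E
  red-flowered: (41 − 32.25)² / 32.25 = 2.3740
  pink-flowered: (46 − 64.5)² / 64.5 = 5.3062
  white-flowered: (42 − 32.25)² / 32.25 = 2.9477
χ² = 2.3740 + 5.3062 + 2.9477 = 10.6279 ≈ 10.628

10.628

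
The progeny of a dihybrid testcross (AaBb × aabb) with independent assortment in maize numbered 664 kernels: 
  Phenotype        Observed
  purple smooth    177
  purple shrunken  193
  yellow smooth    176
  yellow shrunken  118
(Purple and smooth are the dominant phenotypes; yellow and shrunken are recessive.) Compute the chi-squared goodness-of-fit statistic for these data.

A dihybrid testcross with independent assortment gives a 1:1:1:1 ratio.
Under the 1:1:1:1 hypothesis (Σ ratio = 4, N = 664):
  purple smooth: 664 × 1/4 = 166
  purple shrunken: 664 × 1/4 = 166
  yellow smooth: 664 × 1/4 = 166
  yellow shrunken: 664 × 1/4 = 166
χ² = Σ (O − E)² / E
  purple smooth: (177 − 166)² / 166 = 0.7289
  purple shrunken: (193 − 166)² / 166 = 4.3916
  yellow smooth: (176 − 166)² / 166 = 0.6024
  yellow shrunken: (118 − 166)² / 166 = 13.8795
χ² = 0.7289 + 4.3916 + 0.6024 + 13.8795 = 19.6024 ≈ 19.602

19.602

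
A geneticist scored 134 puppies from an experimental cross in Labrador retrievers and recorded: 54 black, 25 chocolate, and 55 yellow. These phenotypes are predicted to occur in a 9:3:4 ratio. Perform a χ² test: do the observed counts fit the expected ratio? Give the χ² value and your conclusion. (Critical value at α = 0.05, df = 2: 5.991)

19.861; not consistent

Total ratio parts = 16. Expected numbers out of 134:
  black: 134 × 9/16 = 75.375
  chocolate: 134 × 3/16 = 25.125
  yellow: 134 × 4/16 = 33.5
χ² = Σ (O − E)² / E
  black: (54 − 75.375)² / 75.375 = 6.0616
  chocolate: (25 − 25.125)² / 25.125 = 0.0006
  yellow: (55 − 33.5)² / 33.5 = 13.7985
χ² = 6.0616 + 0.0006 + 13.7985 = 19.8607 ≈ 19.861
Degrees of freedom = 3 − 1 = 2; critical value at α = 0.05 is 5.991.
Since 19.861 > 5.991, we reject the null hypothesis — the data do not fit the 9:3:4 ratio.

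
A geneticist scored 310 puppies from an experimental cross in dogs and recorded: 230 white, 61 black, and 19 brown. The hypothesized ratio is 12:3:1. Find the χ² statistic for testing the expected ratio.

Total ratio parts = 16. Expected numbers out of 310:
  white: 310 × 12/16 = 232.5
  black: 310 × 3/16 = 58.125
  brown: 310 × 1/16 = 19.375
χ² = Σ (O − E)² / E
  white: (230 − 232.5)² / 232.5 = 0.0269
  black: (61 − 58.125)² / 58.125 = 0.1422
  brown: (19 − 19.375)² / 19.375 = 0.0073
χ² = 0.0269 + 0.1422 + 0.0073 = 0.1764 ≈ 0.176

0.176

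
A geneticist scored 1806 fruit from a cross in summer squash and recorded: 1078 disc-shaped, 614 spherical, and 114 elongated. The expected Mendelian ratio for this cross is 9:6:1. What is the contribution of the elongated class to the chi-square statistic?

0.011

Expected counts for N = 1806 under a 9:6:1 ratio (total parts = 16):
  disc-shaped: 1806 × 9/16 = 1015.875
  spherical: 1806 × 6/16 = 677.25
  elongated: 1806 × 1/16 = 112.875
Contribution of elongated: (114 − 112.875)² / 112.875 = 0.0112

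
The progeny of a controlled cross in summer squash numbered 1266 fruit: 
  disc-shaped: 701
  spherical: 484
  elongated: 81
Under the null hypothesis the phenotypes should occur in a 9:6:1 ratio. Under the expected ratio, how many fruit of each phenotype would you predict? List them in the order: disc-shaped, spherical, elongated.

Expected counts for N = 1266 under a 9:6:1 ratio (total parts = 16):
  disc-shaped: 1266 × 9/16 = 712.125
  spherical: 1266 × 6/16 = 474.75
  elongated: 1266 × 1/16 = 79.125

712.125, 474.75, 79.125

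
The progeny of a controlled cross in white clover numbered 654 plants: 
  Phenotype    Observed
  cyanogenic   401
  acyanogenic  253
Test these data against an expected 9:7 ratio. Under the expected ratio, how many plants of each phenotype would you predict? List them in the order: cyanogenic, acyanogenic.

367.875, 286.125

Expected counts for N = 654 under a 9:7 ratio (total parts = 16):
  cyanogenic: 654 × 9/16 = 367.875
  acyanogenic: 654 × 7/16 = 286.125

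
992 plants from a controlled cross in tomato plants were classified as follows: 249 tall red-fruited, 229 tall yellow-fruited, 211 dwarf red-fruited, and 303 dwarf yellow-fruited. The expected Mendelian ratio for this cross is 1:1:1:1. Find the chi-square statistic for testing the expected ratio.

Total ratio parts = 4. Expected numbers out of 992:
  tall red-fruited: 992 × 1/4 = 248
  tall yellow-fruited: 992 × 1/4 = 248
  dwarf red-fruited: 992 × 1/4 = 248
  dwarf yellow-fruited: 992 × 1/4 = 248
χ² = Σ (O − E)² / E
  tall red-fruited: (249 − 248)² / 248 = 0.0040
  tall yellow-fruited: (229 − 248)² / 248 = 1.4556
  dwarf red-fruited: (211 − 248)² / 248 = 5.5202
  dwarf yellow-fruited: (303 − 248)² / 248 = 12.1976
χ² = 0.0040 + 1.4556 + 5.5202 + 12.1976 = 19.1774 ≈ 19.177

19.177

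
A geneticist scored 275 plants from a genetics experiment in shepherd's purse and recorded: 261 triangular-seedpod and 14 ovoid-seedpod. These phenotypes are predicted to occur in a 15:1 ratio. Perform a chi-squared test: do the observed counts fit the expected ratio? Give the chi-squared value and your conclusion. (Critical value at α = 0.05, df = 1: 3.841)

0.631; consistent

Total ratio parts = 16. Expected numbers out of 275:
  triangular-seedpod: 275 × 15/16 = 257.8125
  ovoid-seedpod: 275 × 1/16 = 17.1875
χ² = Σ (O − E)² / E
  triangular-seedpod: (261 − 257.8125)² / 257.8125 = 0.0394
  ovoid-seedpod: (14 − 17.1875)² / 17.1875 = 0.5911
χ² = 0.0394 + 0.5911 = 0.6305 ≈ 0.631
Degrees of freedom = 2 − 1 = 1; critical value at α = 0.05 is 3.841.
Since 0.631 < 3.841, we fail to reject the null hypothesis — the data are consistent with the 15:1 ratio.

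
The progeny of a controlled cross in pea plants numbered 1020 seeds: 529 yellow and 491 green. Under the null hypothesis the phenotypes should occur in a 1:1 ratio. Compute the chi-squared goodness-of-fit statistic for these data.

1.416

Total ratio parts = 2. Expected numbers out of 1020:
  yellow: 1020 × 1/2 = 510
  green: 1020 × 1/2 = 510
χ² = Σ (O − E)² / E
  yellow: (529 − 510)² / 510 = 0.7078
  green: (491 − 510)² / 510 = 0.7078
χ² = 0.7078 + 0.7078 = 1.4156 ≈ 1.416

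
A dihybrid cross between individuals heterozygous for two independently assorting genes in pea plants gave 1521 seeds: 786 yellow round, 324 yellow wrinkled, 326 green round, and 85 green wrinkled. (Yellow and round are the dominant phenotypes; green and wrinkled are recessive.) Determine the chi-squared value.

A dihybrid F₂ with independent assortment and complete dominance at both loci gives a 9:3:3:1 phenotypic ratio.
The 9:3:3:1 ratio has 16 parts, so with N = 1521 the expected counts are:
  yellow round: 1521 × 9/16 = 855.5625
  yellow wrinkled: 1521 × 3/16 = 285.1875
  green round: 1521 × 3/16 = 285.1875
  green wrinkled: 1521 × 1/16 = 95.0625
χ² = Σ (O − E)² / E
  yellow round: (786 − 855.5625)² / 855.5625 = 5.6559
  yellow wrinkled: (324 − 285.1875)² / 285.1875 = 5.2822
  green round: (326 − 285.1875)² / 285.1875 = 5.8406
  green wrinkled: (85 − 95.0625)² / 95.0625 = 1.0651
χ² = 5.6559 + 5.2822 + 5.8406 + 1.0651 = 17.8438 ≈ 17.844

17.844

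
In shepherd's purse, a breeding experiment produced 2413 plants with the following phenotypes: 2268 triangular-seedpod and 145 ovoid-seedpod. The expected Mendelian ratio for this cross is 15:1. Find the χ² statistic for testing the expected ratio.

Expected counts for N = 2413 under a 15:1 ratio (total parts = 16):
  triangular-seedpod: 2413 × 15/16 = 2262.1875
  ovoid-seedpod: 2413 × 1/16 = 150.8125
χ² = Σ (O − E)² / E
  triangular-seedpod: (2268 − 2262.1875)² / 2262.1875 = 0.0149
  ovoid-seedpod: (145 − 150.8125)² / 150.8125 = 0.2240
χ² = 0.0149 + 0.2240 = 0.2389 ≈ 0.239

0.239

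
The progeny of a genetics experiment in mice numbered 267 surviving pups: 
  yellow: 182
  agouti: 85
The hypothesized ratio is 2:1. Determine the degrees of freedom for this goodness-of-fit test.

A goodness-of-fit test with 2 phenotype classes has df = 2 − 1 = 1.

1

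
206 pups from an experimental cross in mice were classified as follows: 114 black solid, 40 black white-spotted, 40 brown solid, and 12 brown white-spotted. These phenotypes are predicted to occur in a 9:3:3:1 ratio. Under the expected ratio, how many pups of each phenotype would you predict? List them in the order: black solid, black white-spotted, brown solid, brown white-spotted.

The 9:3:3:1 ratio has 16 parts, so with N = 206 the expected counts are:
  black solid: 206 × 9/16 = 115.875
  black white-spotted: 206 × 3/16 = 38.625
  brown solid: 206 × 3/16 = 38.625
  brown white-spotted: 206 × 1/16 = 12.875

115.875, 38.625, 38.625, 12.875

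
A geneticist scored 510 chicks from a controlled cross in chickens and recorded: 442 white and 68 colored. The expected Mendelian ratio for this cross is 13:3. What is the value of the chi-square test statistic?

Expected counts for N = 510 under a 13:3 ratio (total parts = 16):
  white: 510 × 13/16 = 414.375
  colored: 510 × 3/16 = 95.625
χ² = Σ (O − E)² / E
  white: (442 − 414.375)² / 414.375 = 1.8417
  colored: (68 − 95.625)² / 95.625 = 7.9806
χ² = 1.8417 + 7.9806 = 9.8223 ≈ 9.822

9.822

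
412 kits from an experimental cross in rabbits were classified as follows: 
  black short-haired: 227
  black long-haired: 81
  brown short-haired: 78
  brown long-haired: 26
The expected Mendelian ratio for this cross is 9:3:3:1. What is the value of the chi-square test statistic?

0.289

Total ratio parts = 16. Expected numbers out of 412:
  black short-haired: 412 × 9/16 = 231.75
  black long-haired: 412 × 3/16 = 77.25
  brown short-haired: 412 × 3/16 = 77.25
  brown long-haired: 412 × 1/16 = 25.75
χ² = Σ (O − E)² / E
  black short-haired: (227 − 231.75)² / 231.75 = 0.0974
  black long-haired: (81 − 77.25)² / 77.25 = 0.1820
  brown short-haired: (78 − 77.25)² / 77.25 = 0.0073
  brown long-haired: (26 − 25.75)² / 25.75 = 0.0024
χ² = 0.0974 + 0.1820 + 0.0073 + 0.0024 = 0.2891 ≈ 0.289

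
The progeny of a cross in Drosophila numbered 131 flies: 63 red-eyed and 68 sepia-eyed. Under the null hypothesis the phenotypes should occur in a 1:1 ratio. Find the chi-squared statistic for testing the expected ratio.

0.191

Expected counts for N = 131 under a 1:1 ratio (total parts = 2):
  red-eyed: 131 × 1/2 = 65.5
  sepia-eyed: 131 × 1/2 = 65.5
χ² = Σ (O − E)² / E
  red-eyed: (63 − 65.5)² / 65.5 = 0.0954
  sepia-eyed: (68 − 65.5)² / 65.5 = 0.0954
χ² = 0.0954 + 0.0954 = 0.1908 ≈ 0.191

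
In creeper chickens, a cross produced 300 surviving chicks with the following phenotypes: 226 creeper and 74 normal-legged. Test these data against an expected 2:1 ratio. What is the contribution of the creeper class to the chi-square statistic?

The 2:1 ratio has 3 parts, so with N = 300 the expected counts are:
  creeper: 300 × 2/3 = 200
  normal-legged: 300 × 1/3 = 100
Contribution of creeper: (226 − 200)² / 200 = 3.3800

3.380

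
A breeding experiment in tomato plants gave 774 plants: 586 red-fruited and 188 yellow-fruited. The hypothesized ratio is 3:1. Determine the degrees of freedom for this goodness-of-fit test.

1

A goodness-of-fit test with 2 phenotype classes has df = 2 − 1 = 1.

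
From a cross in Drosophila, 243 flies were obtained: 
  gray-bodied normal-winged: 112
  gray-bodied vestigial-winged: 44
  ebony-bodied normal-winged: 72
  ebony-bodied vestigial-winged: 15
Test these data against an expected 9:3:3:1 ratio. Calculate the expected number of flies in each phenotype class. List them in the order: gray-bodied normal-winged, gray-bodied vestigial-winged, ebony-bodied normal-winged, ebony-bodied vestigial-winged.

Expected counts for N = 243 under a 9:3:3:1 ratio (total parts = 16):
  gray-bodied normal-winged: 243 × 9/16 = 136.6875
  gray-bodied vestigial-winged: 243 × 3/16 = 45.5625
  ebony-bodied normal-winged: 243 × 3/16 = 45.5625
  ebony-bodied vestigial-winged: 243 × 1/16 = 15.1875

136.6875, 45.5625, 45.5625, 15.1875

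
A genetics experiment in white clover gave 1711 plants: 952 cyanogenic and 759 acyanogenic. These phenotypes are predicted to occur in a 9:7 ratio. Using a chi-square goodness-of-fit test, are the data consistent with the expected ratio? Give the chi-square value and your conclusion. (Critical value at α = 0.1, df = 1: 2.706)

0.259; consistent

Total ratio parts = 16. Expected numbers out of 1711:
  cyanogenic: 1711 × 9/16 = 962.4375
  acyanogenic: 1711 × 7/16 = 748.5625
χ² = Σ (O − E)² / E
  cyanogenic: (952 − 962.4375)² / 962.4375 = 0.1132
  acyanogenic: (759 − 748.5625)² / 748.5625 = 0.1455
χ² = 0.1132 + 0.1455 = 0.2587 ≈ 0.259
Degrees of freedom = 2 − 1 = 1; critical value at α = 0.1 is 2.706.
Since 0.259 < 2.706, we fail to reject the null hypothesis — the data are consistent with the 9:7 ratio.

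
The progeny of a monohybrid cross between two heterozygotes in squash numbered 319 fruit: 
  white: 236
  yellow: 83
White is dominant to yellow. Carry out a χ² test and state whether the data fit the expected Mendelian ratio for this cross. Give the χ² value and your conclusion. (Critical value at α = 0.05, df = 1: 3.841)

For a monohybrid cross between heterozygotes with complete dominance, the expected phenotypic ratio is 3:1.
Expected counts for N = 319 under a 3:1 ratio (total parts = 4):
  white: 319 × 3/4 = 239.25
  yellow: 319 × 1/4 = 79.75
χ² = Σ (O − E)² / E
  white: (236 − 239.25)² / 239.25 = 0.0441
  yellow: (83 − 79.75)² / 79.75 = 0.1324
χ² = 0.0441 + 0.1324 = 0.1765 ≈ 0.177
Degrees of freedom = 2 − 1 = 1; critical value at α = 0.05 is 3.841.
Since 0.177 < 3.841, we fail to reject the null hypothesis — the data are consistent with the 3:1 ratio.

0.177; consistent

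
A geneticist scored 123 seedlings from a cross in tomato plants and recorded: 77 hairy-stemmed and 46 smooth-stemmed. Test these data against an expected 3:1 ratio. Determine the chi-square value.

Total ratio parts = 4. Expected numbers out of 123:
  hairy-stemmed: 123 × 3/4 = 92.25
  smooth-stemmed: 123 × 1/4 = 30.75
χ² = Σ (O − E)² / E
  hairy-stemmed: (77 − 92.25)² / 92.25 = 2.5210
  smooth-stemmed: (46 − 30.75)² / 30.75 = 7.5630
χ² = 2.5210 + 7.5630 = 10.084

10.084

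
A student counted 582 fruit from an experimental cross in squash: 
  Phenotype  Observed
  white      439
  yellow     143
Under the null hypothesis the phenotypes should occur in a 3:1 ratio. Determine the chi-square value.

Total ratio parts = 4. Expected numbers out of 582:
  white: 582 × 3/4 = 436.5
  yellow: 582 × 1/4 = 145.5
χ² = Σ (O − E)² / E
  white: (439 − 436.5)² / 436.5 = 0.0143
  yellow: (143 − 145.5)² / 145.5 = 0.0430
χ² = 0.0143 + 0.0430 = 0.0573 ≈ 0.057

0.057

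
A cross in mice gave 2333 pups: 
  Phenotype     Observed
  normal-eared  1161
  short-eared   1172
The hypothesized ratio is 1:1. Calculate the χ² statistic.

Expected counts for N = 2333 under a 1:1 ratio (total parts = 2):
  normal-eared: 2333 × 1/2 = 1166.5
  short-eared: 2333 × 1/2 = 1166.5
χ² = Σ (O − E)² / E
  normal-eared: (1161 − 1166.5)² / 1166.5 = 0.0259
  short-eared: (1172 − 1166.5)² / 1166.5 = 0.0259
χ² = 0.0259 + 0.0259 = 0.0518 ≈ 0.052

0.052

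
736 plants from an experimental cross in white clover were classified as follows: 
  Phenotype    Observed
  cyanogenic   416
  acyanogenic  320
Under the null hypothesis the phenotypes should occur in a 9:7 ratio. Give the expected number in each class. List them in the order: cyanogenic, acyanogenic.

Expected counts for N = 736 under a 9:7 ratio (total parts = 16):
  cyanogenic: 736 × 9/16 = 414
  acyanogenic: 736 × 7/16 = 322

414, 322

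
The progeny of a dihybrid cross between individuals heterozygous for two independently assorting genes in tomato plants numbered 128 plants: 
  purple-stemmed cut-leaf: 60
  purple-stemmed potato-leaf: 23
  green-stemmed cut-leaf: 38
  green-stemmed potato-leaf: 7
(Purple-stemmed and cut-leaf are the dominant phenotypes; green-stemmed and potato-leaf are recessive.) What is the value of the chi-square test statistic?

10.333

A dihybrid F₂ with independent assortment and complete dominance at both loci gives a 9:3:3:1 phenotypic ratio.
Total ratio parts = 16. Expected numbers out of 128:
  purple-stemmed cut-leaf: 128 × 9/16 = 72
  purple-stemmed potato-leaf: 128 × 3/16 = 24
  green-stemmed cut-leaf: 128 × 3/16 = 24
  green-stemmed potato-leaf: 128 × 1/16 = 8
χ² = Σ (O − E)² / E
  purple-stemmed cut-leaf: (60 − 72)² / 72 = 2.0000
  purple-stemmed potato-leaf: (23 − 24)² / 24 = 0.0417
  green-stemmed cut-leaf: (38 − 24)² / 24 = 8.1667
  green-stemmed potato-leaf: (7 − 8)² / 8 = 0.1250
χ² = 2.0000 + 0.0417 + 8.1667 + 0.1250 = 10.3334 ≈ 10.333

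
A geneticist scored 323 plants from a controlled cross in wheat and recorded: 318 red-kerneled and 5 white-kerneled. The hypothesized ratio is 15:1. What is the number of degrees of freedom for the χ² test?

1

A goodness-of-fit test with 2 phenotype classes has df = 2 − 1 = 1.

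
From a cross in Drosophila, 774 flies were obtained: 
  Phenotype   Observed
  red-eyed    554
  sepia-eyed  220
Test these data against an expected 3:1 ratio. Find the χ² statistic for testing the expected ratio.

Total ratio parts = 4. Expected numbers out of 774:
  red-eyed: 774 × 3/4 = 580.5
  sepia-eyed: 774 × 1/4 = 193.5
χ² = Σ (O − E)² / E
  red-eyed: (554 − 580.5)² / 580.5 = 1.2097
  sepia-eyed: (220 − 193.5)² / 193.5 = 3.6292
χ² = 1.2097 + 3.6292 = 4.8389 ≈ 4.839

4.839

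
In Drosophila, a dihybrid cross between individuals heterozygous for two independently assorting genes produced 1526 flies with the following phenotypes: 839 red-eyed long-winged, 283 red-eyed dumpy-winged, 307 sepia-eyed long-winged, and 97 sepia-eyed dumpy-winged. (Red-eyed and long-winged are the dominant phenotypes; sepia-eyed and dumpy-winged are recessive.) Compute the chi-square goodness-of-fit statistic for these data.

A dihybrid F₂ with independent assortment and complete dominance at both loci gives a 9:3:3:1 phenotypic ratio.
Under the 9:3:3:1 hypothesis (Σ ratio = 16, N = 1526):
  red-eyed long-winged: 1526 × 9/16 = 858.375
  red-eyed dumpy-winged: 1526 × 3/16 = 286.125
  sepia-eyed long-winged: 1526 × 3/16 = 286.125
  sepia-eyed dumpy-winged: 1526 × 1/16 = 95.375
χ² = Σ (O − E)² / E
  red-eyed long-winged: (839 − 858.375)² / 858.375 = 0.4373
  red-eyed dumpy-winged: (283 − 286.125)² / 286.125 = 0.0341
  sepia-eyed long-winged: (307 − 286.125)² / 286.125 = 1.5230
  sepia-eyed dumpy-winged: (97 − 95.375)² / 95.375 = 0.0277
χ² = 0.4373 + 0.0341 + 1.5230 + 0.0277 = 2.0221 ≈ 2.022

2.022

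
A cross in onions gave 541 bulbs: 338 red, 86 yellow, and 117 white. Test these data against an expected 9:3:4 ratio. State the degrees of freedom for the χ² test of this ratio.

2

A goodness-of-fit test with 3 phenotype classes has df = 3 − 1 = 2.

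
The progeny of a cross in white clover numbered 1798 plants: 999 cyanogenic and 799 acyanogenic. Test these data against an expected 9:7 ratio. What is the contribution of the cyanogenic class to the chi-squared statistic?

Expected counts for N = 1798 under a 9:7 ratio (total parts = 16):
  cyanogenic: 1798 × 9/16 = 1011.375
  acyanogenic: 1798 × 7/16 = 786.625
Contribution of cyanogenic: (999 − 1011.375)² / 1011.375 = 0.1514

0.151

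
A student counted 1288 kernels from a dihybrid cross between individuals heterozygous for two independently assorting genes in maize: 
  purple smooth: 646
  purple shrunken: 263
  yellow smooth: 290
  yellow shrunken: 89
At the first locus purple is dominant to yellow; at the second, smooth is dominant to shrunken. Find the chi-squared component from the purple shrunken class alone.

A dihybrid F₂ with independent assortment and complete dominance at both loci gives a 9:3:3:1 phenotypic ratio.
Expected counts for N = 1288 under a 9:3:3:1 ratio (total parts = 16):
  purple smooth: 1288 × 9/16 = 724.5
  purple shrunken: 1288 × 3/16 = 241.5
  yellow smooth: 1288 × 3/16 = 241.5
  yellow shrunken: 1288 × 1/16 = 80.5
Contribution of purple shrunken: (263 − 241.5)² / 241.5 = 1.9141

1.914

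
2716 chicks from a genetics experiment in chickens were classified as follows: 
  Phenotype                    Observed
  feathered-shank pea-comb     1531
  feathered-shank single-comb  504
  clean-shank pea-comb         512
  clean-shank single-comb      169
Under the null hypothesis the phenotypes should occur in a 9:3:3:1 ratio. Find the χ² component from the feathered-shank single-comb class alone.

Total ratio parts = 16. Expected numbers out of 2716:
  feathered-shank pea-comb: 2716 × 9/16 = 1527.75
  feathered-shank single-comb: 2716 × 3/16 = 509.25
  clean-shank pea-comb: 2716 × 3/16 = 509.25
  clean-shank single-comb: 2716 × 1/16 = 169.75
Contribution of feathered-shank single-comb: (504 − 509.25)² / 509.25 = 0.0541

0.054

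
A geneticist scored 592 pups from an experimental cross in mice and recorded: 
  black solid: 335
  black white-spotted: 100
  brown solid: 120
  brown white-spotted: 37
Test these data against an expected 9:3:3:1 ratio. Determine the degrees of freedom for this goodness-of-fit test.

3

A goodness-of-fit test with 4 phenotype classes has df = 4 − 1 = 3.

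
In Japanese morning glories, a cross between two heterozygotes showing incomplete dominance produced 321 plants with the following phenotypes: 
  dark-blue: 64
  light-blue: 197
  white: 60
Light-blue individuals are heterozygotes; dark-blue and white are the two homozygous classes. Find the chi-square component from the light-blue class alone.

8.301

With incomplete dominance, a heterozygote × heterozygote cross gives a 1:2:1 phenotypic ratio.
The 1:2:1 ratio has 4 parts, so with N = 321 the expected counts are:
  dark-blue: 321 × 1/4 = 80.25
  light-blue: 321 × 2/4 = 160.5
  white: 321 × 1/4 = 80.25
Contribution of light-blue: (197 − 160.5)² / 160.5 = 8.3006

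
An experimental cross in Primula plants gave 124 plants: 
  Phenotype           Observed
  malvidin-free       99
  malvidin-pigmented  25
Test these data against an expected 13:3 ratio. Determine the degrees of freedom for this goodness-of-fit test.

A goodness-of-fit test with 2 phenotype classes has df = 2 − 1 = 1.

1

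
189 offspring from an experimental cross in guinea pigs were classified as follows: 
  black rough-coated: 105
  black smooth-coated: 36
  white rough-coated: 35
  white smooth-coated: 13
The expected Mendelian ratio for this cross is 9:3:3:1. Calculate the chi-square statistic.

0.150

The 9:3:3:1 ratio has 16 parts, so with N = 189 the expected counts are:
  black rough-coated: 189 × 9/16 = 106.3125
  black smooth-coated: 189 × 3/16 = 35.4375
  white rough-coated: 189 × 3/16 = 35.4375
  white smooth-coated: 189 × 1/16 = 11.8125
χ² = Σ (O − E)² / E
  black rough-coated: (105 − 106.3125)² / 106.3125 = 0.0162
  black smooth-coated: (36 − 35.4375)² / 35.4375 = 0.0089
  white rough-coated: (35 − 35.4375)² / 35.4375 = 0.0054
  white smooth-coated: (13 − 11.8125)² / 11.8125 = 0.1194
χ² = 0.0162 + 0.0089 + 0.0054 + 0.1194 = 0.1499 ≈ 0.150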